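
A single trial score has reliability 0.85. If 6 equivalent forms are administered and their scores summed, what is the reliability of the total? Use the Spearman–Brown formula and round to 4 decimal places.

ρ_k = kρ / (1 + (k−1)ρ) = 6·0.85 / (1 + 5·0.85) = 5.100 / 5.250 = 0.9714.

0.9714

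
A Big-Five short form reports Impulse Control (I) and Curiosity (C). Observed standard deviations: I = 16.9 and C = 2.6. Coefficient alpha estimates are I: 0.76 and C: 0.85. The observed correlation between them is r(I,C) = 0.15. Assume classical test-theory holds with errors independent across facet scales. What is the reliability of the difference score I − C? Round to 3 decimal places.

Var(I−C) = 16.9² + 2.6² − 2·16.9·2.6·0.15 = 292.37 − 13.182 = 279.188.
With uncorrelated errors the cross-covariances are all true-score covariance, so they carry over unchanged; only the diagonal terms shrink to ρᵢσᵢ².
True-score variance = [16.9²·0.76 + 2.6²·0.85] − 13.182 = 222.81 − 13.182 = 209.628.
Reliability = 209.628 / 279.188 = 0.751.

0.751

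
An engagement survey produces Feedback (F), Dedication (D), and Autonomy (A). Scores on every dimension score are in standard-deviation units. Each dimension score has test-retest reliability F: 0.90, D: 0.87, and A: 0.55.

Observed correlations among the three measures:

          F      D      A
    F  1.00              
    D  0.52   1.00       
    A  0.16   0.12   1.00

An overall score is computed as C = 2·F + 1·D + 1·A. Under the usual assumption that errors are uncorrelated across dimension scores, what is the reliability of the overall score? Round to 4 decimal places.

0.8906

Var(C) = 2² + 1 + 1 + 2·[2·0.52 + 2·0.16 + 0.12] = 6 + 2.96 = 8.96.
With uncorrelated errors the cross-covariances are all true-score covariance, so they carry over unchanged; only the diagonal terms shrink to ρᵢσᵢ².
True-score variance = [2²·0.90 + 0.87 + 0.55] + 2.96 = 5.02 + 2.96 = 7.98.
Reliability = 7.98 / 8.96 = 0.8906.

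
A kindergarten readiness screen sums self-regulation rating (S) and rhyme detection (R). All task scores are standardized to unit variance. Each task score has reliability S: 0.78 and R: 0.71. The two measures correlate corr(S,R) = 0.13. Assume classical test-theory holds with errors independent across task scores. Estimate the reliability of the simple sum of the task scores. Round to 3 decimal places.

0.774

Var(S+R) = 2 + 2·[0.13] = 2 + 0.26 = 2.26.
With uncorrelated errors the cross-covariances are all true-score covariance, so they carry over unchanged; only the diagonal terms shrink to ρᵢσᵢ².
True-score variance = [0.78 + 0.71] + 0.26 = 1.49 + 0.26 = 1.75.
Reliability = 1.75 / 2.26 = 0.774.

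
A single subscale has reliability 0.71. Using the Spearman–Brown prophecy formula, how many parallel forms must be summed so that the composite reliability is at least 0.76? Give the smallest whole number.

k ≥ ρ*(1−ρ₁)/(ρ₁(1−ρ*)) = 0.76·0.29 / (0.71·0.24) = 1.293.
Smallest integer k = 2.

2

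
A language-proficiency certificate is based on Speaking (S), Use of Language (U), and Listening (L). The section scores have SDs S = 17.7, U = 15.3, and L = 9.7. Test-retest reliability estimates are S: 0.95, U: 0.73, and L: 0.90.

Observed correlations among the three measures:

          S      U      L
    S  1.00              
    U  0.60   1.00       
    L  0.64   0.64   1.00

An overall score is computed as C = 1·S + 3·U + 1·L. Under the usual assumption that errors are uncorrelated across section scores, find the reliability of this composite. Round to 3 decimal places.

Var(C) = 17.7² + 3²·15.3² + 9.7² + 2·[3·17.7·15.3·0.60 + 17.7·9.7·0.64 + 3·15.3·9.7·0.64] = 2514.19 + 1764.57 = 4278.76.
Under uncorrelated errors the observed covariances equal the true-score covariances, so only the own-variance terms attenuate.
True-score variance = [17.7²·0.95 + 3²·15.3²·0.73 + 9.7²·0.90] + 1764.57 = 1920.28 + 1764.57 = 3684.85.
Reliability = 3684.85 / 4278.76 = 0.861.

0.861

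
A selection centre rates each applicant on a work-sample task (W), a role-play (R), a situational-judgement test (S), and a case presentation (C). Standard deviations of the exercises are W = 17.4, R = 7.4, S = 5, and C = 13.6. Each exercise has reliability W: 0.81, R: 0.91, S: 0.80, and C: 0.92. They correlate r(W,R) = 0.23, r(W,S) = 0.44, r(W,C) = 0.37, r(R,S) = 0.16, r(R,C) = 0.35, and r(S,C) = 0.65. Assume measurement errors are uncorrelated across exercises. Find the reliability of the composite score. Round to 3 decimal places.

0.922

Var(W+R+S+C) = 17.4² + 7.4² + 5² + 13.6² + 2·[17.4·7.4·0.23 + 17.4·5·0.44 + 17.4·13.6·0.37 + 7.4·5·0.16 + 7.4·13.6·0.35 + 5·13.6·0.65] = 567.48 + 481.591 = 1049.07.
With uncorrelated errors the cross-covariances are all true-score covariance, so they carry over unchanged; only the diagonal terms shrink to ρᵢσᵢ².
True-score variance = [17.4²·0.81 + 7.4²·0.91 + 5²·0.80 + 13.6²·0.92] + 481.591 = 485.23 + 481.591 = 966.822.
Reliability = 966.822 / 1049.07 = 0.922.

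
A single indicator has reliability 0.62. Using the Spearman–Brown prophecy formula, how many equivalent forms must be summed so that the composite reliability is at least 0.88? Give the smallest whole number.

k ≥ ρ*(1−ρ₁)/(ρ₁(1−ρ*)) = 0.88·0.38 / (0.62·0.12) = 4.495.
Smallest integer k = 5.

5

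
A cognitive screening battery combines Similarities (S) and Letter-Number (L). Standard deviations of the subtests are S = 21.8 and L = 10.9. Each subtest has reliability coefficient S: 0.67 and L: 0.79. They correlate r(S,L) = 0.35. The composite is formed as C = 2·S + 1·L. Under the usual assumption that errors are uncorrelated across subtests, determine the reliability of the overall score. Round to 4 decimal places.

Var(C) = 2²·21.8² + 10.9² + 2·[2·21.8·10.9·0.35] = 2019.77 + 332.668 = 2352.44.
Under uncorrelated errors the observed covariances equal the true-score covariances, so only the own-variance terms attenuate.
True-score variance = [2²·21.8²·0.67 + 10.9²·0.79] + 332.668 = 1367.5 + 332.668 = 1700.17.
Reliability = 1700.17 / 2352.44 = 0.7227.

0.7227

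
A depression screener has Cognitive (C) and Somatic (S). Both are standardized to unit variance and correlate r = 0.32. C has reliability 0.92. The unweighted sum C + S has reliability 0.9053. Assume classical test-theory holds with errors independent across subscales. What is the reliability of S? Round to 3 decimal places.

Var(C+S) = 2 + 2·0.32 = 2.640.
True-score variance = ρ_C + ρ_S + 2·0.32, so 0.9053 = (0.92 + ρ_S + 0.64) / 2.640.
ρ_S = 0.9053·2.640 − 0.92 − 0.64 = 0.830.

0.830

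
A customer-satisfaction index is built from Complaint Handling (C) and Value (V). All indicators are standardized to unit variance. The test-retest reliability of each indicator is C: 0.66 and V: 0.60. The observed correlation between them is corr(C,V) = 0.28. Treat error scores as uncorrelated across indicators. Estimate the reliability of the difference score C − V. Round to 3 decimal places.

0.486

Var(C−V) = 1 + 1 − 2·0.28 = 2 − 0.56 = 1.44.
Under uncorrelated errors the observed covariances equal the true-score covariances, so only the own-variance terms attenuate.
True-score variance = [0.66 + 0.60] − 0.56 = 1.26 − 0.56 = 0.7.
Reliability = 0.7 / 1.44 = 0.486.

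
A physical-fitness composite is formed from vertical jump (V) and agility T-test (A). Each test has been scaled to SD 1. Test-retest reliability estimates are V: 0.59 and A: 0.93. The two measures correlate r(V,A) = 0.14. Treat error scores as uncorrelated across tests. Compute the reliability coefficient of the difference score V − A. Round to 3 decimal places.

Var(V−A) = 1 + 1 − 2·0.14 = 2 − 0.28 = 1.72.
Under uncorrelated errors the observed covariances equal the true-score covariances, so only the own-variance terms attenuate.
True-score variance = [0.59 + 0.93] − 0.28 = 1.52 − 0.28 = 1.24.
Reliability = 1.24 / 1.72 = 0.721.

0.721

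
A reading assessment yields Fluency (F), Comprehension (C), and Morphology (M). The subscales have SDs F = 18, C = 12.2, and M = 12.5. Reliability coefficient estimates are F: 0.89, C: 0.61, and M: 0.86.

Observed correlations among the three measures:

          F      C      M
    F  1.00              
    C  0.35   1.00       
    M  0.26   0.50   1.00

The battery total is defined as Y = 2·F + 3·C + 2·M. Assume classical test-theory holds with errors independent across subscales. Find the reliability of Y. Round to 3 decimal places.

0.865

Var(Y) = 2²·18² + 3²·12.2² + 2²·12.5² + 2·[6·18·12.2·0.35 + 4·18·12.5·0.26 + 6·12.2·12.5·0.50] = 3260.56 + 2305.32 = 5565.88.
With uncorrelated errors the cross-covariances are all true-score covariance, so they carry over unchanged; only the diagonal terms shrink to ρᵢσᵢ².
True-score variance = [2²·18²·0.89 + 3²·12.2²·0.61 + 2²·12.5²·0.86] + 2305.32 = 2508.07 + 2305.32 = 4813.39.
Reliability = 4813.39 / 5565.88 = 0.865.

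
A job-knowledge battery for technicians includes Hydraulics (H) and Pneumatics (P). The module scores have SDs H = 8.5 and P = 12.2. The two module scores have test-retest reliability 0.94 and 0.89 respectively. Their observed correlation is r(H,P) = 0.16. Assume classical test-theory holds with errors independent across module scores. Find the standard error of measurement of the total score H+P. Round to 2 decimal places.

Var(total) = 221.09 + 33.184 = 254.274.
True-score variance = 200.383 + 33.184 = 233.567, so reliability = 0.9186.
Error variance = 254.274 − 233.567 = 20.7074; SEM = √20.7074 = 4.55.

4.55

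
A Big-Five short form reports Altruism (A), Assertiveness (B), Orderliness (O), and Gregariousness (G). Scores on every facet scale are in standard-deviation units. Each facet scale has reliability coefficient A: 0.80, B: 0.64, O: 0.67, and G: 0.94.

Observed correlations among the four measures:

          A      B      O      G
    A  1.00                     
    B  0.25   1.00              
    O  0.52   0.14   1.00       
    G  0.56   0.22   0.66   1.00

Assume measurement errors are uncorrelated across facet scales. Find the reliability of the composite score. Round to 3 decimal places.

Var(A+B+O+G) = 4 + 2·[0.25 + 0.52 + 0.56 + 0.14 + 0.22 + 0.66] = 4 + 4.7 = 8.7.
With uncorrelated errors the cross-covariances are all true-score covariance, so they carry over unchanged; only the diagonal terms shrink to ρᵢσᵢ².
True-score variance = [0.80 + 0.64 + 0.67 + 0.94] + 4.7 = 3.05 + 4.7 = 7.75.
Reliability = 7.75 / 8.7 = 0.891.

0.891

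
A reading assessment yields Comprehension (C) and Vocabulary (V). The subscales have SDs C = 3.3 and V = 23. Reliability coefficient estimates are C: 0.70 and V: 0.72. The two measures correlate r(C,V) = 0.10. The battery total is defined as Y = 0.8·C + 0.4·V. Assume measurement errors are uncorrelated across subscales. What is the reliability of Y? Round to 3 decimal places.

Var(Y) = 0.8²·3.3² + 0.4²·23² + 2·[0.32·3.3·23·0.10] = 91.6096 + 4.8576 = 96.4672.
With uncorrelated errors the cross-covariances are all true-score covariance, so they carry over unchanged; only the diagonal terms shrink to ρᵢσᵢ².
True-score variance = [0.8²·3.3²·0.70 + 0.4²·23²·0.72] + 4.8576 = 65.8195 + 4.8576 = 70.6771.
Reliability = 70.6771 / 96.4672 = 0.733.

0.733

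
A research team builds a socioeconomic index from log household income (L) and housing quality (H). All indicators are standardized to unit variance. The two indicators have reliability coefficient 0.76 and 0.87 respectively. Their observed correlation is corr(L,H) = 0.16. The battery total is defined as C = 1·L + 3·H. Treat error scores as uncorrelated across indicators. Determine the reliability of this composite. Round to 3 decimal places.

0.871

Var(C) = 1 + 3² + 2·[3·0.16] = 10 + 0.96 = 10.96.
With uncorrelated errors the cross-covariances are all true-score covariance, so they carry over unchanged; only the diagonal terms shrink to ρᵢσᵢ².
True-score variance = [0.76 + 3²·0.87] + 0.96 = 8.59 + 0.96 = 9.55.
Reliability = 9.55 / 10.96 = 0.871.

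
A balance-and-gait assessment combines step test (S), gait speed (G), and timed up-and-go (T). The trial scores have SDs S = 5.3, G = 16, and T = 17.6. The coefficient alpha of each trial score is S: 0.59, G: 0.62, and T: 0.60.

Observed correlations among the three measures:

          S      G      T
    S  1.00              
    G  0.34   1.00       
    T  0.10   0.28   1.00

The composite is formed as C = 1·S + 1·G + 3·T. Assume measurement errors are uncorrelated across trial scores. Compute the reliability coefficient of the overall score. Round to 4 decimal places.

Var(C) = 5.3² + 16² + 3²·17.6² + 2·[5.3·16·0.34 + 3·5.3·17.6·0.10 + 3·16·17.6·0.28] = 3071.93 + 586.72 = 3658.65.
Under uncorrelated errors the observed covariances equal the true-score covariances, so only the own-variance terms attenuate.
True-score variance = [5.3²·0.59 + 16²·0.62 + 3²·17.6²·0.60] + 586.72 = 1848 + 586.72 = 2434.72.
Reliability = 2434.72 / 3658.65 = 0.6655.

0.6655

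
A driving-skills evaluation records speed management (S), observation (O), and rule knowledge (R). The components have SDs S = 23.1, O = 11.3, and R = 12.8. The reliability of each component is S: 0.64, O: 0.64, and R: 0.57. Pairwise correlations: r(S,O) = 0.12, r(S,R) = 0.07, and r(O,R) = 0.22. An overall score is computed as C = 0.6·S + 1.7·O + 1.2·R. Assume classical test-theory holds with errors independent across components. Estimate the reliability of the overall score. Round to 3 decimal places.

0.703

Var(C) = 0.6²·23.1² + 1.7²·11.3² + 1.2²·12.8² + 2·[1.02·23.1·11.3·0.12 + 0.72·23.1·12.8·0.07 + 2.04·11.3·12.8·0.22] = 797.053 + 223.534 = 1020.59.
With uncorrelated errors the cross-covariances are all true-score covariance, so they carry over unchanged; only the diagonal terms shrink to ρᵢσᵢ².
True-score variance = [0.6²·23.1²·0.64 + 1.7²·11.3²·0.64 + 1.2²·12.8²·0.57] + 223.534 = 493.599 + 223.534 = 717.133.
Reliability = 717.133 / 1020.59 = 0.703.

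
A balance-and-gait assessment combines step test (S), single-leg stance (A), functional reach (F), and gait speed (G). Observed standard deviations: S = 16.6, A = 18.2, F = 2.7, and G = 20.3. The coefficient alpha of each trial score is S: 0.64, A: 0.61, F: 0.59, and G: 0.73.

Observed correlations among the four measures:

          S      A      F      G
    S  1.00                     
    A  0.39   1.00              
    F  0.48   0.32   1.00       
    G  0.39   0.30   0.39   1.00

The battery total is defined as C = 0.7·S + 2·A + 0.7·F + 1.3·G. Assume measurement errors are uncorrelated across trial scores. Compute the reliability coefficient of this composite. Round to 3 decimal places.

0.779

Var(C) = 0.7²·16.6² + 2²·18.2² + 0.7²·2.7² + 1.3²·20.3² + 2·[1.4·16.6·18.2·0.39 + 0.49·16.6·2.7·0.48 + 0.91·16.6·20.3·0.39 + 1.4·18.2·2.7·0.32 + 2.6·18.2·20.3·0.30 + 0.91·2.7·20.3·0.39] = 2159.99 + 1249.48 = 3409.47.
With uncorrelated errors the cross-covariances are all true-score covariance, so they carry over unchanged; only the diagonal terms shrink to ρᵢσᵢ².
True-score variance = [0.7²·16.6²·0.64 + 2²·18.2²·0.61 + 0.7²·2.7²·0.59 + 1.3²·20.3²·0.73] + 1249.48 = 1405.14 + 1249.48 = 2654.62.
Reliability = 2654.62 / 3409.47 = 0.779.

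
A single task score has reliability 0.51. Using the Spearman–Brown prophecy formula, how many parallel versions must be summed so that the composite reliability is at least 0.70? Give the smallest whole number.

3

k ≥ ρ*(1−ρ₁)/(ρ₁(1−ρ*)) = 0.70·0.49 / (0.51·0.30) = 2.242.
Smallest integer k = 3.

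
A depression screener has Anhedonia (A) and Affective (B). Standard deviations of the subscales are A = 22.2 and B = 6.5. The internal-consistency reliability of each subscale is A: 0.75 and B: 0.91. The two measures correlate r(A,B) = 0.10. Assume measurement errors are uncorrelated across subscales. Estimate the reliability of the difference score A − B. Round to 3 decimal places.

Var(A−B) = 22.2² + 6.5² − 2·22.2·6.5·0.10 = 535.09 − 28.86 = 506.23.
Because errors are independent across components, Cov(Tᵢ,Tⱼ) = Cov(Xᵢ,Xⱼ); the off-diagonal part of the true-score variance is the same as above.
True-score variance = [22.2²·0.75 + 6.5²·0.91] − 28.86 = 408.077 − 28.86 = 379.217.
Reliability = 379.217 / 506.23 = 0.749.

0.749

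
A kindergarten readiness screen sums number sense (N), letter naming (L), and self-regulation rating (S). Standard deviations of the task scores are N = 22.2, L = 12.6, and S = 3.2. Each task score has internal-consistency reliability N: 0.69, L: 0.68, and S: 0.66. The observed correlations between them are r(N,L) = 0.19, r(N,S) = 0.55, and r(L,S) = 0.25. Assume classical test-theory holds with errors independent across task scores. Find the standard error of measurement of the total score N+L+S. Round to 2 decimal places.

Var(total) = 661.84 + 204.598 = 866.438.
True-score variance = 454.775 + 204.598 = 659.372, so reliability = 0.7610.
Error variance = 866.438 − 659.372 = 207.065; SEM = √207.065 = 14.39.

14.39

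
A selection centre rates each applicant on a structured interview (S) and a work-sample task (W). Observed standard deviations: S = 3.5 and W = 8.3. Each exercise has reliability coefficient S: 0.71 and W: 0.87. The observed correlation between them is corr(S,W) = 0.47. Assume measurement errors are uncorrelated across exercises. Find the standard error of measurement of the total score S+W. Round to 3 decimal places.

Var(total) = 81.14 + 27.307 = 108.447.
True-score variance = 68.6318 + 27.307 = 95.9388, so reliability = 0.8847.
Error variance = 108.447 − 95.9388 = 12.5082; SEM = √12.5082 = 3.537.

3.537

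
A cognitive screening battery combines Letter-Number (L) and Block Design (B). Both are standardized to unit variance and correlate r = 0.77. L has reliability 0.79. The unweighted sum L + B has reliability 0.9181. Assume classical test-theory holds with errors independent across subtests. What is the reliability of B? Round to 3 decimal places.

Var(L+B) = 2 + 2·0.77 = 3.540.
True-score variance = ρ_L + ρ_B + 2·0.77, so 0.9181 = (0.79 + ρ_B + 1.54) / 3.540.
ρ_B = 0.9181·3.540 − 0.79 − 1.54 = 0.920.

0.920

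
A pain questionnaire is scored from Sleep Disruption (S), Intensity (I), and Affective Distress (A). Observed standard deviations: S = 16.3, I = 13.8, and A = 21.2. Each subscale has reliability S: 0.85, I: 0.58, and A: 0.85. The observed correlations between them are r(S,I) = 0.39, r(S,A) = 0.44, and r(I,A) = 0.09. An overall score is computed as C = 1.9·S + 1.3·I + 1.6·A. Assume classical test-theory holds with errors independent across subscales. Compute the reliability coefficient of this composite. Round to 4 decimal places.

0.8842

Var(C) = 1.9²·16.3² + 1.3²·13.8² + 1.6²·21.2² + 2·[2.47·16.3·13.8·0.39 + 3.04·16.3·21.2·0.44 + 2.08·13.8·21.2·0.09] = 2431.55 + 1467.35 = 3898.9.
Because errors are independent across components, Cov(Tᵢ,Tⱼ) = Cov(Xᵢ,Xⱼ); the off-diagonal part of the true-score variance is the same as above.
True-score variance = [1.9²·16.3²·0.85 + 1.3²·13.8²·0.58 + 1.6²·21.2²·0.85] + 1467.35 = 1979.92 + 1467.35 = 3447.27.
Reliability = 3447.27 / 3898.9 = 0.8842.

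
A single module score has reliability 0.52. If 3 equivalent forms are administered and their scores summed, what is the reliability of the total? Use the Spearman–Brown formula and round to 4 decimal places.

0.7647

ρ_k = kρ / (1 + (k−1)ρ) = 3·0.52 / (1 + 2·0.52) = 1.560 / 2.040 = 0.7647.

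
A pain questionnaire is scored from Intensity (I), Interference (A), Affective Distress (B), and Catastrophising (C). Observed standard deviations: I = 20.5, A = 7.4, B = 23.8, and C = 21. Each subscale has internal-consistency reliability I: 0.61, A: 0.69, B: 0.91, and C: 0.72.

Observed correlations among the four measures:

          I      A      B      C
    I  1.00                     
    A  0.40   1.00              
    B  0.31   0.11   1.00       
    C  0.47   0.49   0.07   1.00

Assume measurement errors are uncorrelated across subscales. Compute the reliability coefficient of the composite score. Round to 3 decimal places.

0.862

Var(I+A+B+C) = 20.5² + 7.4² + 23.8² + 21² + 2·[20.5·7.4·0.40 + 20.5·23.8·0.31 + 20.5·21·0.47 + 7.4·23.8·0.11 + 7.4·21·0.49 + 23.8·21·0.07] = 1482.45 + 1089.54 = 2571.99.
With uncorrelated errors the cross-covariances are all true-score covariance, so they carry over unchanged; only the diagonal terms shrink to ρᵢσᵢ².
True-score variance = [20.5²·0.61 + 7.4²·0.69 + 23.8²·0.91 + 21²·0.72] + 1089.54 = 1127.12 + 1089.54 = 2216.66.
Reliability = 2216.66 / 2571.99 = 0.862.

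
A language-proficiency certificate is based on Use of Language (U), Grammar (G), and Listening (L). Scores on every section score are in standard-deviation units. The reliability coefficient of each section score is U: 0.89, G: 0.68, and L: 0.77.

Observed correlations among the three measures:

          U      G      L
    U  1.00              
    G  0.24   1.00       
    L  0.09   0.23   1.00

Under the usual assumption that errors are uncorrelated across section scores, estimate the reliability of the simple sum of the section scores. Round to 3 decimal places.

Var(U+G+L) = 3 + 2·[0.24 + 0.09 + 0.23] = 3 + 1.12 = 4.12.
With uncorrelated errors the cross-covariances are all true-score covariance, so they carry over unchanged; only the diagonal terms shrink to ρᵢσᵢ².
True-score variance = [0.89 + 0.68 + 0.77] + 1.12 = 2.34 + 1.12 = 3.46.
Reliability = 3.46 / 4.12 = 0.840.

0.840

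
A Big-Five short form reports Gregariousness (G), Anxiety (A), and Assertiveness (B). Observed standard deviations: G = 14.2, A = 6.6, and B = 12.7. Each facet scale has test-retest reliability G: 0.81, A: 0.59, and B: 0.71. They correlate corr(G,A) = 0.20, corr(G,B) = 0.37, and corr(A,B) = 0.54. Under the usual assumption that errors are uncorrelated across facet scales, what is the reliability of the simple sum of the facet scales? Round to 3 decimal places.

Var(G+A+B) = 14.2² + 6.6² + 12.7² + 2·[14.2·6.6·0.20 + 14.2·12.7·0.37 + 6.6·12.7·0.54] = 406.49 + 261.465 = 667.955.
Under uncorrelated errors the observed covariances equal the true-score covariances, so only the own-variance terms attenuate.
True-score variance = [14.2²·0.81 + 6.6²·0.59 + 12.7²·0.71] + 261.465 = 303.545 + 261.465 = 565.01.
Reliability = 565.01 / 667.955 = 0.846.

0.846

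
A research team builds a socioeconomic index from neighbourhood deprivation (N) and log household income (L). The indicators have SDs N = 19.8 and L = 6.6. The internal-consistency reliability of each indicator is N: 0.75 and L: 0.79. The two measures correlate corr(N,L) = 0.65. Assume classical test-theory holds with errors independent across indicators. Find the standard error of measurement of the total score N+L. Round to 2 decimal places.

10.35

Var(total) = 435.6 + 169.884 = 605.484.
True-score variance = 328.442 + 169.884 = 498.326, so reliability = 0.8230.
Error variance = 605.484 − 498.326 = 107.158; SEM = √107.158 = 10.35.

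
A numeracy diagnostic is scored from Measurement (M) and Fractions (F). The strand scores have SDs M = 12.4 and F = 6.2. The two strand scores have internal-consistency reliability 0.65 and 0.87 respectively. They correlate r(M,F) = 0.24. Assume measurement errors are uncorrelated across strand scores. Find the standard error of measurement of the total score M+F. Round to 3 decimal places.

7.669

Var(total) = 192.2 + 36.9024 = 229.102.
True-score variance = 133.387 + 36.9024 = 170.289, so reliability = 0.7433.
Error variance = 229.102 − 170.289 = 58.8132; SEM = √58.8132 = 7.669.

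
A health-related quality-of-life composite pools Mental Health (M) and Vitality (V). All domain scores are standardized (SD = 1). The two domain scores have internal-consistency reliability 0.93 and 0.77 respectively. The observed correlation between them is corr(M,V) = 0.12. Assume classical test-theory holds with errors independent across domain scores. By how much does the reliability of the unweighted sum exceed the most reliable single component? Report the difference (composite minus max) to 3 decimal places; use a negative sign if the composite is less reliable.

Var(sum) = 2 + 0.24 = 2.24; true-score variance = 1.7 + 0.24 = 1.94; composite reliability = 0.8661.
Max component reliability = 0.9300.
Difference = 0.8661 − 0.9300 = -0.064.

-0.064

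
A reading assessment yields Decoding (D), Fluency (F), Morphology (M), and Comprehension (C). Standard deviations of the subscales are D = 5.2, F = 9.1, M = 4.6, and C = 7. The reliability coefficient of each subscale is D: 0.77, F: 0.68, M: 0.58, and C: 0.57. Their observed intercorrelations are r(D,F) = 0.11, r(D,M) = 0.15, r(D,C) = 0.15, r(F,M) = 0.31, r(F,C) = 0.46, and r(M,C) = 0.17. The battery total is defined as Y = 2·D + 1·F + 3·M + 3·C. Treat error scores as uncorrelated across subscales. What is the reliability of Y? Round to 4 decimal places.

Var(Y) = 2²·5.2² + 9.1² + 3²·4.6² + 3²·7² + 2·[2·5.2·9.1·0.11 + 6·5.2·4.6·0.15 + 6·5.2·7·0.15 + 3·9.1·4.6·0.31 + 3·9.1·7·0.46 + 9·4.6·7·0.17] = 822.41 + 481.6 = 1304.01.
Under uncorrelated errors the observed covariances equal the true-score covariances, so only the own-variance terms attenuate.
True-score variance = [2²·5.2²·0.77 + 9.1²·0.68 + 3²·4.6²·0.58 + 3²·7²·0.57] + 481.6 = 501.419 + 481.6 = 983.02.
Reliability = 983.02 / 1304.01 = 0.7538.

0.7538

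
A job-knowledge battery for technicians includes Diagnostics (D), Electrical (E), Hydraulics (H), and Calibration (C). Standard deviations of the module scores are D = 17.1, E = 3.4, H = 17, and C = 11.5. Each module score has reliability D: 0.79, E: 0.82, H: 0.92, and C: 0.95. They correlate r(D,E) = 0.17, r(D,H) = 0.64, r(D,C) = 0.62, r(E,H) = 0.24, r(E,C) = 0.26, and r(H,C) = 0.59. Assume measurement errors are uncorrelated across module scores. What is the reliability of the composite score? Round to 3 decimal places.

Var(D+E+H+C) = 17.1² + 3.4² + 17² + 11.5² + 2·[17.1·3.4·0.17 + 17.1·17·0.64 + 17.1·11.5·0.62 + 3.4·17·0.24 + 3.4·11.5·0.26 + 17·11.5·0.59] = 725.22 + 914.476 = 1639.7.
Under uncorrelated errors the observed covariances equal the true-score covariances, so only the own-variance terms attenuate.
True-score variance = [17.1²·0.79 + 3.4²·0.82 + 17²·0.92 + 11.5²·0.95] + 914.476 = 632.001 + 914.476 = 1546.48.
Reliability = 1546.48 / 1639.7 = 0.943.

0.943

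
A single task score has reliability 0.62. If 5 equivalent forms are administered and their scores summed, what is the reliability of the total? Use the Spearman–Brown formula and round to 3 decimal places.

0.891

ρ_k = kρ / (1 + (k−1)ρ) = 5·0.62 / (1 + 4·0.62) = 3.100 / 3.480 = 0.891.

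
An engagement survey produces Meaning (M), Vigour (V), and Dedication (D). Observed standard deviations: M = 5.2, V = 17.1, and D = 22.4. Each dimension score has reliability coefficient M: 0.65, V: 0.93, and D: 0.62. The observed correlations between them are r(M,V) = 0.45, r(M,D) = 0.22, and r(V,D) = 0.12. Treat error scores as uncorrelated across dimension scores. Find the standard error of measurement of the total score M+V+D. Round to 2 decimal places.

14.85

Var(total) = 821.21 + 223.209 = 1044.42.
True-score variance = 600.608 + 223.209 = 823.817, so reliability = 0.7888.
Error variance = 1044.42 − 823.817 = 220.601; SEM = √220.601 = 14.85.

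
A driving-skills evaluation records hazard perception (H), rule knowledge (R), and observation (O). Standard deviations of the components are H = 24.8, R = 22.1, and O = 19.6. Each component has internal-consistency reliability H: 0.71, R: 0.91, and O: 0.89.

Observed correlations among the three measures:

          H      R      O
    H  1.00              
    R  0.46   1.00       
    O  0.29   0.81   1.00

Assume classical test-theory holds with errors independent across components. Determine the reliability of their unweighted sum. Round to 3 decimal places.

Var(H+R+O) = 24.8² + 22.1² + 19.6² + 2·[24.8·22.1·0.46 + 24.8·19.6·0.29 + 22.1·19.6·0.81] = 1487.61 + 1487.88 = 2975.49.
With uncorrelated errors the cross-covariances are all true-score covariance, so they carry over unchanged; only the diagonal terms shrink to ρᵢσᵢ².
True-score variance = [24.8²·0.71 + 22.1²·0.91 + 19.6²·0.89] + 1487.88 = 1223.03 + 1487.88 = 2710.91.
Reliability = 2710.91 / 2975.49 = 0.911.

0.911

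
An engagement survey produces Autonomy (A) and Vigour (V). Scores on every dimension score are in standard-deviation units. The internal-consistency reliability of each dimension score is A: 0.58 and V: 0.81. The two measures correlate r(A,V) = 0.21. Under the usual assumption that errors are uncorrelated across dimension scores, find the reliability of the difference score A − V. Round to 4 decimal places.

0.6139

Var(A−V) = 1 + 1 − 2·0.21 = 2 − 0.42 = 1.58.
Because errors are independent across components, Cov(Tᵢ,Tⱼ) = Cov(Xᵢ,Xⱼ); the off-diagonal part of the true-score variance is the same as above.
True-score variance = [0.58 + 0.81] − 0.42 = 1.39 − 0.42 = 0.97.
Reliability = 0.97 / 1.58 = 0.6139.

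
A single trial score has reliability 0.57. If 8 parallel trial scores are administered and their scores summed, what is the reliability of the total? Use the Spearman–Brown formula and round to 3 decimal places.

0.914

ρ_k = kρ / (1 + (k−1)ρ) = 8·0.57 / (1 + 7·0.57) = 4.560 / 4.990 = 0.914.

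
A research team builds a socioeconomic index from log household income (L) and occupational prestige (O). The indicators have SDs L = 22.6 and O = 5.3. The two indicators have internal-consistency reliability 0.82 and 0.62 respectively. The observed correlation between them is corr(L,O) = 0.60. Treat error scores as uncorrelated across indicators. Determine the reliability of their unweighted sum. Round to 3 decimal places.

Var(L+O) = 22.6² + 5.3² + 2·[22.6·5.3·0.60] = 538.85 + 143.736 = 682.586.
Under uncorrelated errors the observed covariances equal the true-score covariances, so only the own-variance terms attenuate.
True-score variance = [22.6²·0.82 + 5.3²·0.62] + 143.736 = 436.239 + 143.736 = 579.975.
Reliability = 579.975 / 682.586 = 0.850.

0.850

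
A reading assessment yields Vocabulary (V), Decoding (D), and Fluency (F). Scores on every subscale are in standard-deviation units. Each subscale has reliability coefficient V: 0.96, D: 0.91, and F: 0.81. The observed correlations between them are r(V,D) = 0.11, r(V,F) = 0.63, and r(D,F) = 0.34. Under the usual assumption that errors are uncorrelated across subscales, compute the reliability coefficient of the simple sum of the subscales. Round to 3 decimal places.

0.938

Var(V+D+F) = 3 + 2·[0.11 + 0.63 + 0.34] = 3 + 2.16 = 5.16.
Under uncorrelated errors the observed covariances equal the true-score covariances, so only the own-variance terms attenuate.
True-score variance = [0.96 + 0.91 + 0.81] + 2.16 = 2.68 + 2.16 = 4.84.
Reliability = 4.84 / 5.16 = 0.938.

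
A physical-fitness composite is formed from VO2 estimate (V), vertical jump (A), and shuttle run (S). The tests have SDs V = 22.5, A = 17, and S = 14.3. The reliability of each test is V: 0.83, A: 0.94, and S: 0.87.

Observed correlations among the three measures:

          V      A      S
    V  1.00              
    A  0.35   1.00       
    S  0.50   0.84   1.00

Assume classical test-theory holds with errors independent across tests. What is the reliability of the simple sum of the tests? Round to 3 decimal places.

0.935

Var(V+A+S) = 22.5² + 17² + 14.3² + 2·[22.5·17·0.35 + 22.5·14.3·0.50 + 17·14.3·0.84] = 999.74 + 997.908 = 1997.65.
With uncorrelated errors the cross-covariances are all true-score covariance, so they carry over unchanged; only the diagonal terms shrink to ρᵢσᵢ².
True-score variance = [22.5²·0.83 + 17²·0.94 + 14.3²·0.87] + 997.908 = 869.754 + 997.908 = 1867.66.
Reliability = 1867.66 / 1997.65 = 0.935.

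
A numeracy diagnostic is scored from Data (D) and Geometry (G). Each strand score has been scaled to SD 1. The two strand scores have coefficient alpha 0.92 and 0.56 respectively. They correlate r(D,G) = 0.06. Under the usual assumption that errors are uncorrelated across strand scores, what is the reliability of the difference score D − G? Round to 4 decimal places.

0.7234

Var(D−G) = 1 + 1 − 2·0.06 = 2 − 0.12 = 1.88.
Under uncorrelated errors the observed covariances equal the true-score covariances, so only the own-variance terms attenuate.
True-score variance = [0.92 + 0.56] − 0.12 = 1.48 − 0.12 = 1.36.
Reliability = 1.36 / 1.88 = 0.7234.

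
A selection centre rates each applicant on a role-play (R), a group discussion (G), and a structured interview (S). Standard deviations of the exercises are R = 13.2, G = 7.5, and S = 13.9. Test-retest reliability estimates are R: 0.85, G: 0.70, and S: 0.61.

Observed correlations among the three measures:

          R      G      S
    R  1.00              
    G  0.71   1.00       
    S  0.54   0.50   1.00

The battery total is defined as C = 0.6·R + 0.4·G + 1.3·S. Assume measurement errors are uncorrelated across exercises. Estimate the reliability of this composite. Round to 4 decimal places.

Var(C) = 0.6²·13.2² + 0.4²·7.5² + 1.3²·13.9² + 2·[0.24·13.2·7.5·0.71 + 0.78·13.2·13.9·0.54 + 0.52·7.5·13.9·0.50] = 398.251 + 242.513 = 640.764.
With uncorrelated errors the cross-covariances are all true-score covariance, so they carry over unchanged; only the diagonal terms shrink to ρᵢσᵢ².
True-score variance = [0.6²·13.2²·0.85 + 0.4²·7.5²·0.70 + 1.3²·13.9²·0.61] + 242.513 = 258.798 + 242.513 = 501.31.
Reliability = 501.31 / 640.764 = 0.7824.

0.7824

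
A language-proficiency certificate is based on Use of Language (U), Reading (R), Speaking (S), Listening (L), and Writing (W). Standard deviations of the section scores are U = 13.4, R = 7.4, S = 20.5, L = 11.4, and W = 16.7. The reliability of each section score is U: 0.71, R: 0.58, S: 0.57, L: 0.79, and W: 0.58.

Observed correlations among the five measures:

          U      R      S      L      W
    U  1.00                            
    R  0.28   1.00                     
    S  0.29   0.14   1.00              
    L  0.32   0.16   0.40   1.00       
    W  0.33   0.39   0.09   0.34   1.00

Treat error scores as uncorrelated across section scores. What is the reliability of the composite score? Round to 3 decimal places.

0.806

Var(U+R+S+L+W) = 13.4² + 7.4² + 20.5² + 11.4² + 16.7² + 2·[13.4·7.4·0.28 + 13.4·20.5·0.29 + 13.4·11.4·0.32 + 13.4·16.7·0.33 + 7.4·20.5·0.14 + 7.4·11.4·0.16 + 7.4·16.7·0.39 + 20.5·11.4·0.40 + 20.5·16.7·0.09 + 11.4·16.7·0.34] = 1063.42 + 1004.22 = 2067.64.
Because errors are independent across components, Cov(Tᵢ,Tⱼ) = Cov(Xᵢ,Xⱼ); the off-diagonal part of the true-score variance is the same as above.
True-score variance = [13.4²·0.71 + 7.4²·0.58 + 20.5²·0.57 + 11.4²·0.79 + 16.7²·0.58] + 1004.22 = 663.216 + 1004.22 = 1667.44.
Reliability = 1667.44 / 2067.64 = 0.806.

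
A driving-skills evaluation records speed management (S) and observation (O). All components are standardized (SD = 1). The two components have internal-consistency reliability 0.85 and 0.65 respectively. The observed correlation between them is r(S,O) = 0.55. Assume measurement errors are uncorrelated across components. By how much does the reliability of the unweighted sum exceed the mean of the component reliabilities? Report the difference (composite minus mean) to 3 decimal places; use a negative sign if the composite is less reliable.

Var(sum) = 2 + 1.1 = 3.1; true-score variance = 1.5 + 1.1 = 2.6; composite reliability = 0.8387.
Mean component reliability = 0.7500.
Difference = 0.8387 − 0.7500 = 0.089.

0.089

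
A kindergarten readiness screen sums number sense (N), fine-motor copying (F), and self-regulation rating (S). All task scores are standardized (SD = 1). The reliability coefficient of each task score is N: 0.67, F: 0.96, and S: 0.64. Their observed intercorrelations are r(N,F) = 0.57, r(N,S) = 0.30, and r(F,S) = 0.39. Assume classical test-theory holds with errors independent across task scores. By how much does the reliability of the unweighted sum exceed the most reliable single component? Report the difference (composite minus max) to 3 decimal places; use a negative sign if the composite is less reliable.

Var(sum) = 3 + 2.52 = 5.52; true-score variance = 2.27 + 2.52 = 4.79; composite reliability = 0.8678.
Max component reliability = 0.9600.
Difference = 0.8678 − 0.9600 = -0.092.

-0.092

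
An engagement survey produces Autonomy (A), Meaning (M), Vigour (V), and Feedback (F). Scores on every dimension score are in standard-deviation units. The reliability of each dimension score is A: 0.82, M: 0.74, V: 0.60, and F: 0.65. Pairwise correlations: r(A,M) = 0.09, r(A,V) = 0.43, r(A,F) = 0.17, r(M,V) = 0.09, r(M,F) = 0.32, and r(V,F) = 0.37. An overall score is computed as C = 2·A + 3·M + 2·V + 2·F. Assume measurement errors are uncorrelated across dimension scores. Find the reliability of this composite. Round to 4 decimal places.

0.8257

Var(C) = 2² + 3² + 2² + 2² + 2·[6·0.09 + 4·0.43 + 4·0.17 + 6·0.09 + 6·0.32 + 4·0.37] = 21 + 13.76 = 34.76.
Because errors are independent across components, Cov(Tᵢ,Tⱼ) = Cov(Xᵢ,Xⱼ); the off-diagonal part of the true-score variance is the same as above.
True-score variance = [2²·0.82 + 3²·0.74 + 2²·0.60 + 2²·0.65] + 13.76 = 14.94 + 13.76 = 28.7.
Reliability = 28.7 / 34.76 = 0.8257.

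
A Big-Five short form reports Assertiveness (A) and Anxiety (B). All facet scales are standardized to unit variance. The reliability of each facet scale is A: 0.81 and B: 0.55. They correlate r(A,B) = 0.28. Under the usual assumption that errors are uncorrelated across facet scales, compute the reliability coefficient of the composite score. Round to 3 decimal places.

0.750

Var(A+B) = 2 + 2·[0.28] = 2 + 0.56 = 2.56.
With uncorrelated errors the cross-covariances are all true-score covariance, so they carry over unchanged; only the diagonal terms shrink to ρᵢσᵢ².
True-score variance = [0.81 + 0.55] + 0.56 = 1.36 + 0.56 = 1.92.
Reliability = 1.92 / 2.56 = 0.750.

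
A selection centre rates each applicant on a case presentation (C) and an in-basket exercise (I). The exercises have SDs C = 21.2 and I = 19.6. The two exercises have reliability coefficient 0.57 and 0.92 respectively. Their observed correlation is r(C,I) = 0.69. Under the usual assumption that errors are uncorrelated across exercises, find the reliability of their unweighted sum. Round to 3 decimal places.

Var(C+I) = 21.2² + 19.6² + 2·[21.2·19.6·0.69] = 833.6 + 573.418 = 1407.02.
With uncorrelated errors the cross-covariances are all true-score covariance, so they carry over unchanged; only the diagonal terms shrink to ρᵢσᵢ².
True-score variance = [21.2²·0.57 + 19.6²·0.92] + 573.418 = 609.608 + 573.418 = 1183.03.
Reliability = 1183.03 / 1407.02 = 0.841.

0.841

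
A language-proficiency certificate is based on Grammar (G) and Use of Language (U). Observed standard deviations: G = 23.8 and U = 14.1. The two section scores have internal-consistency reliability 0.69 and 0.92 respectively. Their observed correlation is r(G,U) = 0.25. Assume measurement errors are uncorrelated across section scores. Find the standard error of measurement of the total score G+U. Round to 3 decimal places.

Var(total) = 765.25 + 167.79 = 933.04.
True-score variance = 573.749 + 167.79 = 741.539, so reliability = 0.7948.
Error variance = 933.04 − 741.539 = 191.501; SEM = √191.501 = 13.838.

13.838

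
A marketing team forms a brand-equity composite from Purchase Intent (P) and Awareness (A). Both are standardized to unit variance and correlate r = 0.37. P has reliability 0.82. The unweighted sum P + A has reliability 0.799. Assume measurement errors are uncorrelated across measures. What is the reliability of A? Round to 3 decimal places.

Var(P+A) = 2 + 2·0.37 = 2.740.
True-score variance = ρ_P + ρ_A + 2·0.37, so 0.799 = (0.82 + ρ_A + 0.74) / 2.740.
ρ_A = 0.799·2.740 − 0.82 − 0.74 = 0.629.

0.629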